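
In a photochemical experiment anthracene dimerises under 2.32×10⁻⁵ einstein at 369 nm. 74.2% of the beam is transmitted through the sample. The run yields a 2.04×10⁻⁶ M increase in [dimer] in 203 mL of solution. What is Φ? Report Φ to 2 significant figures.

Product: (2.04×10⁻⁶ M)(0.203 L) = 4.141×10⁻⁷ mol.
Fraction absorbed: 1 − 74.2/100 = 0.2580.
Photons absorbed: 0.2580 × 2.32×10⁻⁵ = 5.986×10⁻⁶ mol.
Φ = 4.141×10⁻⁷ mol / 5.986×10⁻⁶ mol photons = 0.069.

Φ = 0.069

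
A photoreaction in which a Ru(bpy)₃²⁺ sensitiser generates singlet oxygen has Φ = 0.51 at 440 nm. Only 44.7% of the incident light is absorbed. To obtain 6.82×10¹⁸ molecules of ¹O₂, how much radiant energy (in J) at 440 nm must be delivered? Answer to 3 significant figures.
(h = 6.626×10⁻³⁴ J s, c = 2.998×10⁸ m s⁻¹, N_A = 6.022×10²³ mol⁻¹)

13.5 J

Product: 6.82×10¹⁸ / 6.022×10²³ = 1.133×10⁻⁵ mol.
Photons that must be absorbed: 1.133×10⁻⁵ / 0.51 = 2.222×10⁻⁵ mol.
Incident photons needed: 2.222×10⁻⁵ / 0.447 = 4.971×10⁻⁵ mol.
Photon energy: hc/λ = 4.515×10⁻¹⁹ J; per mole, 2.719×10⁵ J mol⁻¹.
Energy required: 4.971×10⁻⁵ × 2.719×10⁵ = 13.5 J.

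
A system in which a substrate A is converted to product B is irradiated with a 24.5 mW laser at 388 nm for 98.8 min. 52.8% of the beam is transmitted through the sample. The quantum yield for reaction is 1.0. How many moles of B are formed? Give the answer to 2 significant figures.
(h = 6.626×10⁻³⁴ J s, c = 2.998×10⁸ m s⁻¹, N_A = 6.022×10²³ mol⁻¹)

Photon energy at 388 nm: hc/λ = (6.626×10⁻³⁴)(2.998×10⁸)/(388×10⁻⁹) = 5.120×10⁻¹⁹ J.
Energy delivered: (24.5 mW)(5928 s) = 145.2 J.
Photons incident: 145.2 / 5.120×10⁻¹⁹ = 2.836×10²⁰, i.e. 2.836×10²⁰/6.022×10²³ = 4.709×10⁻⁴ mol.
Fraction absorbed: 1 − 52.8/100 = 0.4720.
Photons absorbed: 0.4720 × 4.709×10⁻⁴ = 2.223×10⁻⁴ mol.
Product: Φ × n_abs = 1.0 × 2.223×10⁻⁴ = 2.223×10⁻⁴ mol.

2.2×10⁻⁴ mol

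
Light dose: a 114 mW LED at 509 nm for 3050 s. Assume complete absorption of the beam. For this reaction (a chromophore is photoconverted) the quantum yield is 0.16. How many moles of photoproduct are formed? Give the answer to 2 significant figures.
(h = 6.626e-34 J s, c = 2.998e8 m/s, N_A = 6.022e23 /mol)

Photon energy at 509 nm: hc/λ = (6.626e-34)(2.998e8)/(509e-9) = 3.903e-19 J.
Energy delivered: (114 mW)(3050 s) = 347.7 J.
Photons incident: 347.7 / 3.903e-19 = 8.909e20, i.e. 8.909e20/6.022e23 = 0.001479 mol.
Product: Φ × n_abs = 0.16 × 0.001479 = 2.366e-4 mol.

2.4e-4 mol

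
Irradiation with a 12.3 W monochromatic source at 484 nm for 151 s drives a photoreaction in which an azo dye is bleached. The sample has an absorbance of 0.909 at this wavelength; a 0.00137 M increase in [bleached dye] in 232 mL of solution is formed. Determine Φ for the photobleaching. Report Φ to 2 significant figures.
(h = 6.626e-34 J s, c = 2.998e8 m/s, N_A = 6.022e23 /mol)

Product: (0.00137 M)(0.232 L) = 3.178e-4 mol.
Photon energy at 484 nm: hc/λ = (6.626e-34)(2.998e8)/(484e-9) = 4.104e-19 J.
Energy delivered: (12.3 W)(151 s) = 1857 J.
Photons incident: 1857 / 4.104e-19 = 4.525e21, i.e. 4.525e21/6.022e23 = 0.007514 mol.
Fraction absorbed: 1 − 10^(−0.909) = 0.8767.
Photons absorbed: 0.8767 × 0.007514 = 0.006588 mol.
Φ = 3.178e-4 mol / 0.006588 mol photons = 0.048.

Φ = 0.048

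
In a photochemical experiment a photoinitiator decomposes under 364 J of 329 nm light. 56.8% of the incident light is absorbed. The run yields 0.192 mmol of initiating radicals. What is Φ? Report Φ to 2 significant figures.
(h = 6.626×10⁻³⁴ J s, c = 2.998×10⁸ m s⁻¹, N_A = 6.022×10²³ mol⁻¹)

Φ = 0.34

Product: 0.192 mmol = 1.92×10⁻⁴ mol.
Photon energy at 329 nm: hc/λ = (6.626×10⁻³⁴)(2.998×10⁸)/(329×10⁻⁹) = 6.038×10⁻¹⁹ J.
Photons incident: 364 / 6.038×10⁻¹⁹ = 6.028×10²⁰, i.e. 6.028×10²⁰/6.022×10²³ = 0.001001 mol.
Photons absorbed: 0.568 × 0.001001 = 5.686×10⁻⁴ mol.
Φ = 1.92×10⁻⁴ mol / 5.686×10⁻⁴ mol photons = 0.34.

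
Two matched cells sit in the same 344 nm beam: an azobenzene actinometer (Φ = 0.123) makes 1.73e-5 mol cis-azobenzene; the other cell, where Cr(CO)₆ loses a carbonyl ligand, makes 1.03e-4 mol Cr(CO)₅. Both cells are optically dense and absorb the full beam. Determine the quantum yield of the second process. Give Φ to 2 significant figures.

Φ = 0.73

Photons absorbed by the actinometer: 1.73e-5 / 0.123 = 1.407e-4 mol.
Φ(unknown) = 1.03e-4 / 1.407e-4 = 0.73.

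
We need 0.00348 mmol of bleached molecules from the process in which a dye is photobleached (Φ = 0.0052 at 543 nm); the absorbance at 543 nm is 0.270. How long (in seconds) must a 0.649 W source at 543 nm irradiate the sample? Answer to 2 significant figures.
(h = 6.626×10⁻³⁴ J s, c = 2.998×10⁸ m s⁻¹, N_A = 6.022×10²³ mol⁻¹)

t ≈ 490 s

Product: 0.00348 mmol = 3.48×10⁻⁶ mol.
Photons that must be absorbed: 3.48×10⁻⁶ / 0.0052 = 6.692×10⁻⁴ mol.
Fraction absorbed: 1 − 10^(−0.270) = 0.4630.
Incident photons needed: 6.692×10⁻⁴ / 0.4630 = 0.001445 mol.
Photon energy: hc/λ = 3.658×10⁻¹⁹ J; per mole, 2.203×10⁵ J mol⁻¹.
Energy required: 0.001445 × 2.203×10⁵ = 318.3 J.
Time: 318.3 J / 0.649 W = 490 s.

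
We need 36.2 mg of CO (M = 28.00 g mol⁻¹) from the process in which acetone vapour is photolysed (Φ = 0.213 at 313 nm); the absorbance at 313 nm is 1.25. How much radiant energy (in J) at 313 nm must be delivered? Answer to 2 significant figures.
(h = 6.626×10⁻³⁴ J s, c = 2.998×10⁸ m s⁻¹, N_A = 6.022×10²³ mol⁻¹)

2500 J

Product: 36.2 mg / 28.00 g mol⁻¹ = 0.001293 mol.
Photons that must be absorbed: 0.001293 / 0.213 = 0.006070 mol.
Fraction absorbed: 1 − 10^(−1.25) = 0.9438.
Incident photons needed: 0.006070 / 0.9438 = 0.006431 mol.
Photon energy: hc/λ = 6.347×10⁻¹⁹ J; per mole, 3.822×10⁵ J mol⁻¹.
Energy required: 0.006431 × 3.822×10⁵ = 2500 J.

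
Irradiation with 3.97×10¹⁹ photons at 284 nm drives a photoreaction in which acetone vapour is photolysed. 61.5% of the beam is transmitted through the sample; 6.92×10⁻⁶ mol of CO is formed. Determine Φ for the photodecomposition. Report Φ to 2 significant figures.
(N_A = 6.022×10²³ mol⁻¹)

Φ = 0.27

Moles of photons: 3.97×10¹⁹ / 6.022×10²³ = 6.592×10⁻⁵ mol.
Fraction absorbed: 1 − 61.5/100 = 0.3850.
Photons absorbed: 0.3850 × 6.592×10⁻⁵ = 2.538×10⁻⁵ mol.
Φ = 6.92×10⁻⁶ mol / 2.538×10⁻⁵ mol photons = 0.27.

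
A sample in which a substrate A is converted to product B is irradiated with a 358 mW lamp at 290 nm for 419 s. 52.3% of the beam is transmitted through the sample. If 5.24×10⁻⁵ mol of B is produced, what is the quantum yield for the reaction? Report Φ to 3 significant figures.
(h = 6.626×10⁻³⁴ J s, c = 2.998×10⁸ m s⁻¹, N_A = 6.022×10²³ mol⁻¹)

Φ = 0.302

Photon energy at 290 nm: hc/λ = (6.626×10⁻³⁴)(2.998×10⁸)/(290×10⁻⁹) = 6.850×10⁻¹⁹ J.
Energy delivered: (358 mW)(419 s) = 150.0 J.
Photons incident: 150.0 / 6.850×10⁻¹⁹ = 2.190×10²⁰, i.e. 2.190×10²⁰/6.022×10²³ = 3.637×10⁻⁴ mol.
Fraction absorbed: 1 − 52.3/100 = 0.4770.
Photons absorbed: 0.4770 × 3.637×10⁻⁴ = 1.735×10⁻⁴ mol.
Φ = 5.24×10⁻⁵ mol / 1.735×10⁻⁴ mol photons = 0.302.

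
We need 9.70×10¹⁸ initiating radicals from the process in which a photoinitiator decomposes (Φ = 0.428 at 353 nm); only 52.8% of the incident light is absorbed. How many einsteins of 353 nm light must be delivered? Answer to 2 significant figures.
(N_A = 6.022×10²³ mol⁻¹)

Product: 9.70×10¹⁸ / 6.022×10²³ = 1.611×10⁻⁵ mol.
Photons that must be absorbed: 1.611×10⁻⁵ / 0.428 = 3.764×10⁻⁵ mol.
Incident photons needed: 3.764×10⁻⁵ / 0.528 = 7.129×10⁻⁵ mol.

7.1×10⁻⁵ einstein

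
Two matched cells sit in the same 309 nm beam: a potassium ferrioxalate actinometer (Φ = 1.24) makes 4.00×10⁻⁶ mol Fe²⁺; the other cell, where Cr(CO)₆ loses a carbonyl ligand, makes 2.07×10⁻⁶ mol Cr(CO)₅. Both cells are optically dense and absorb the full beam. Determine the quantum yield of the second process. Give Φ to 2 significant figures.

Photons absorbed by the actinometer: 4.00×10⁻⁶ / 1.24 = 3.226×10⁻⁶ mol.
Φ(unknown) = 2.07×10⁻⁶ / 3.226×10⁻⁶ = 0.64.

Φ = 0.64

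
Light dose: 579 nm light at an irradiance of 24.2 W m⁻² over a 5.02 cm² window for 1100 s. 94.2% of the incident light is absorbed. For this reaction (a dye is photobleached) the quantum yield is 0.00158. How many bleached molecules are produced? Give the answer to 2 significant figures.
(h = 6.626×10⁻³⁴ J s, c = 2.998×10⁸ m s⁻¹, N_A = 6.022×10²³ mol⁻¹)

Photon energy at 579 nm: hc/λ = (6.626×10⁻³⁴)(2.998×10⁸)/(579×10⁻⁹) = 3.431×10⁻¹⁹ J.
Energy delivered: (24.2 W m⁻²)(5.02×10⁻⁴ m²)(1100 s) = 13.36 J.
Photons incident: 13.36 / 3.431×10⁻¹⁹ = 3.894×10¹⁹, i.e. 3.894×10¹⁹/6.022×10²³ = 6.466×10⁻⁵ mol.
Photons absorbed: 0.942 × 6.466×10⁻⁵ = 6.091×10⁻⁵ mol.
Product: Φ × n_abs = 0.00158 × 6.091×10⁻⁵ = 9.624×10⁻⁸ mol.
As a count: 9.624×10⁻⁸ × 6.022×10²³ = 5.8×10¹⁶.

5.8×10¹⁶ bleached molecules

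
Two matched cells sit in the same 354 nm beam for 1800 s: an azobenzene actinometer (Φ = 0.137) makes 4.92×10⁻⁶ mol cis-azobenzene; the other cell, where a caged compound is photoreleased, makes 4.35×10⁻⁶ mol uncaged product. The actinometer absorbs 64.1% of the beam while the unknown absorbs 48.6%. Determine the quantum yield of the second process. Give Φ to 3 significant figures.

Photons absorbed by the actinometer: 4.92×10⁻⁶ / 0.137 = 3.591×10⁻⁵ mol.
Incident flux: 3.591×10⁻⁵ / 0.641 = 5.602×10⁻⁵ einstein.
Absorbed by unknown: 0.486 × 5.602×10⁻⁵ = 2.723×10⁻⁵ mol.
Φ(unknown) = 4.35×10⁻⁶ / 2.723×10⁻⁵ = 0.160.

Φ = 0.160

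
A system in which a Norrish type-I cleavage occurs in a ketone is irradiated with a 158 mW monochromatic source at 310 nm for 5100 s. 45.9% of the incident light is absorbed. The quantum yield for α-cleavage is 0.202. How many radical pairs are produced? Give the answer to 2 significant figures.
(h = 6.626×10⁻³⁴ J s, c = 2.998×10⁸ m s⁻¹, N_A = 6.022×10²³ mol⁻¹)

Photon energy at 310 nm: hc/λ = (6.626×10⁻³⁴)(2.998×10⁸)/(310×10⁻⁹) = 6.408×10⁻¹⁹ J.
Energy delivered: (158 mW)(5100 s) = 805.8 J.
Photons incident: 805.8 / 6.408×10⁻¹⁹ = 1.257×10²¹, i.e. 1.257×10²¹/6.022×10²³ = 0.002087 mol.
Photons absorbed: 0.459 × 0.002087 = 9.579×10⁻⁴ mol.
Product: Φ × n_abs = 0.202 × 9.579×10⁻⁴ = 1.935×10⁻⁴ mol.
As a count: 1.935×10⁻⁴ × 6.022×10²³ = 1.2×10²⁰.

1.2×10²⁰ radical pairs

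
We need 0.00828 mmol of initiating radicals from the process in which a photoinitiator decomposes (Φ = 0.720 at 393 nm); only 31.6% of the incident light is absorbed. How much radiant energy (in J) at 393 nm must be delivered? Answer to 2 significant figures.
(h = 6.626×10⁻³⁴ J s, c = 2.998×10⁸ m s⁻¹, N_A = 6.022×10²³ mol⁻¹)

11 J

Product: 0.00828 mmol = 8.28×10⁻⁶ mol.
Photons that must be absorbed: 8.28×10⁻⁶ / 0.720 = 1.150×10⁻⁵ mol.
Incident photons needed: 1.150×10⁻⁵ / 0.316 = 3.639×10⁻⁵ mol.
Photon energy: hc/λ = 5.055×10⁻¹⁹ J; per mole, 3.044×10⁵ J mol⁻¹.
Energy required: 3.639×10⁻⁵ × 3.044×10⁵ = 11 J.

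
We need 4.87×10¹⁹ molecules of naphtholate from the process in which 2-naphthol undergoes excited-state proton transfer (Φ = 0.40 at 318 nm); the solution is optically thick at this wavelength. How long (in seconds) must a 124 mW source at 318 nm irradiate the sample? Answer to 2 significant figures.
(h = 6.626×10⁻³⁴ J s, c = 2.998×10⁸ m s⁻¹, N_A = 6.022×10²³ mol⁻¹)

Product: 4.87×10¹⁹ / 6.022×10²³ = 8.087×10⁻⁵ mol.
Photons that must be absorbed: 8.087×10⁻⁵ / 0.40 = 2.022×10⁻⁴ mol.
Photon energy: hc/λ = 6.247×10⁻¹⁹ J; per mole, 3.762×10⁵ J mol⁻¹.
Energy required: 2.022×10⁻⁴ × 3.762×10⁵ = 76.07 J.
Time: 76.07 J / 0.124 W = 610 s.

t ≈ 610 s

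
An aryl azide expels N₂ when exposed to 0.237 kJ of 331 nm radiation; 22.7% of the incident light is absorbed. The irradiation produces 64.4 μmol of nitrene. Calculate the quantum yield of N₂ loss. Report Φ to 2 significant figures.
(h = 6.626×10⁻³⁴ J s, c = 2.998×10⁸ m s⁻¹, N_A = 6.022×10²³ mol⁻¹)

Product: 64.4 μmol = 6.44×10⁻⁵ mol.
Photon energy at 331 nm: hc/λ = (6.626×10⁻³⁴)(2.998×10⁸)/(331×10⁻⁹) = 6.001×10⁻¹⁹ J.
Incident energy: 0.237 kJ = 237 J.
Photons incident: 237 / 6.001×10⁻¹⁹ = 3.949×10²⁰, i.e. 3.949×10²⁰/6.022×10²³ = 6.558×10⁻⁴ mol.
Photons absorbed: 0.227 × 6.558×10⁻⁴ = 1.489×10⁻⁴ mol.
Φ = 6.44×10⁻⁵ mol / 1.489×10⁻⁴ mol photons = 0.43.

Φ = 0.43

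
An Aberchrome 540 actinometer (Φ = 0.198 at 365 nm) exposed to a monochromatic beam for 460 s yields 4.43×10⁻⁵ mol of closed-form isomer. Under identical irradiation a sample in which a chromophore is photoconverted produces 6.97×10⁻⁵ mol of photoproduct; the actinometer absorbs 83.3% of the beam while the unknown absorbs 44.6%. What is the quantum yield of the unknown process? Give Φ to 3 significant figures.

Photons absorbed by the actinometer: 4.43×10⁻⁵ / 0.198 = 2.237×10⁻⁴ mol.
Incident flux: 2.237×10⁻⁴ / 0.833 = 2.685×10⁻⁴ einstein.
Absorbed by unknown: 0.446 × 2.685×10⁻⁴ = 1.198×10⁻⁴ mol.
Φ(unknown) = 6.97×10⁻⁵ / 1.198×10⁻⁴ = 0.582.

Φ = 0.582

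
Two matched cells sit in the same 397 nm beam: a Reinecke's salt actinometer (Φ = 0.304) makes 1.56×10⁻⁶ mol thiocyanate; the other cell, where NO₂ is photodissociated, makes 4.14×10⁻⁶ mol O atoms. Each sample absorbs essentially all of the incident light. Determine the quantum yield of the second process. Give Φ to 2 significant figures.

Φ = 0.81

Photons absorbed by the actinometer: 1.56×10⁻⁶ / 0.304 = 5.132×10⁻⁶ mol.
Φ(unknown) = 4.14×10⁻⁶ / 5.132×10⁻⁶ = 0.81.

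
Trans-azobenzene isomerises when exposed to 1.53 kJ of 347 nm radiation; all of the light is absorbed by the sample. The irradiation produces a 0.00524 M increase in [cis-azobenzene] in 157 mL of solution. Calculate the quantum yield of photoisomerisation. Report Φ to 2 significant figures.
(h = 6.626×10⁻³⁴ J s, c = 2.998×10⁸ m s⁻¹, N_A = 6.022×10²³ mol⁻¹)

Product: (0.00524 M)(0.157 L) = 8.227×10⁻⁴ mol.
Photon energy at 347 nm: hc/λ = (6.626×10⁻³⁴)(2.998×10⁸)/(347×10⁻⁹) = 5.725×10⁻¹⁹ J.
Incident energy: 1.53 kJ = 1530 J.
Photons incident: 1530 / 5.725×10⁻¹⁹ = 2.672×10²¹, i.e. 2.672×10²¹/6.022×10²³ = 0.004437 mol.
Φ = 8.227×10⁻⁴ mol / 0.004437 mol photons = 0.19.

Φ = 0.19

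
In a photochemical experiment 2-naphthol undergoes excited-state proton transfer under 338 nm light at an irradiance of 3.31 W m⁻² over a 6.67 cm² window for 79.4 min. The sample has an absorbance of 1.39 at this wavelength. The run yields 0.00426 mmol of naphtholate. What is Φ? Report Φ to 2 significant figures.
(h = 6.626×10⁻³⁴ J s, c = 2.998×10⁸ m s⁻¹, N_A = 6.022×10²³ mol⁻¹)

Φ = 0.15

Product: 0.00426 mmol = 4.26×10⁻⁶ mol.
Photon energy at 338 nm: hc/λ = (6.626×10⁻³⁴)(2.998×10⁸)/(338×10⁻⁹) = 5.877×10⁻¹⁹ J.
Energy delivered: (3.31 W m⁻²)(6.67×10⁻⁴ m²)(4764 s) = 10.52 J.
Photons incident: 10.52 / 5.877×10⁻¹⁹ = 1.790×10¹⁹, i.e. 1.790×10¹⁹/6.022×10²³ = 2.972×10⁻⁵ mol.
Fraction absorbed: 1 − 10^(−1.39) = 0.9593.
Photons absorbed: 0.9593 × 2.972×10⁻⁵ = 2.851×10⁻⁵ mol.
Φ = 4.26×10⁻⁶ mol / 2.851×10⁻⁵ mol photons = 0.15.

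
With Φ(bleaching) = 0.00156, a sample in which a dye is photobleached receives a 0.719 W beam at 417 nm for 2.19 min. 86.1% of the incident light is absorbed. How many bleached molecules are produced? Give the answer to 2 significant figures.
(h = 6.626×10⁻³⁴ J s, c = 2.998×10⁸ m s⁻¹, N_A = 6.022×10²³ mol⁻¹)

2.7×10¹⁷ bleached molecules

Photon energy at 417 nm: hc/λ = (6.626×10⁻³⁴)(2.998×10⁸)/(417×10⁻⁹) = 4.764×10⁻¹⁹ J.
Energy delivered: (0.719 W)(131.4 s) = 94.48 J.
Photons incident: 94.48 / 4.764×10⁻¹⁹ = 1.983×10²⁰, i.e. 1.983×10²⁰/6.022×10²³ = 3.293×10⁻⁴ mol.
Photons absorbed: 0.861 × 3.293×10⁻⁴ = 2.835×10⁻⁴ mol.
Product: Φ × n_abs = 0.00156 × 2.835×10⁻⁴ = 4.423×10⁻⁷ mol.
As a count: 4.423×10⁻⁷ × 6.022×10²³ = 2.7×10¹⁷.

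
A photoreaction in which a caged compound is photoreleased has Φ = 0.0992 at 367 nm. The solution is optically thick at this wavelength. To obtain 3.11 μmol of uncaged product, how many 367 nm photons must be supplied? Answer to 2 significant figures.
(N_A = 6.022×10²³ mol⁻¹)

1.9×10¹⁹ photons

Product: 3.11 μmol = 3.11×10⁻⁶ mol.
Photons that must be absorbed: 3.11×10⁻⁶ / 0.0992 = 3.135×10⁻⁵ mol.
Photon count: 3.135×10⁻⁵ × 6.022×10²³ = 1.9×10¹⁹.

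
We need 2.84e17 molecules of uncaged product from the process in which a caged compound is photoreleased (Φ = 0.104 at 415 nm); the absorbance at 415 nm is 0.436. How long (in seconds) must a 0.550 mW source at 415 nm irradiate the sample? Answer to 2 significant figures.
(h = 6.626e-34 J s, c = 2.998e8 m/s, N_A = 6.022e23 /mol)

t ≈ 3800 s

Product: 2.84e17 / 6.022e23 = 4.716e-7 mol.
Photons that must be absorbed: 4.716e-7 / 0.104 = 4.535e-6 mol.
Fraction absorbed: 1 − 10^(−0.436) = 0.6336.
Incident photons needed: 4.535e-6 / 0.6336 = 7.158e-6 mol.
Photon energy: hc/λ = 4.787e-19 J; per mole, 2.883e5 J mol⁻¹.
Energy required: 7.158e-6 × 2.883e5 = 2.064 J.
Time: 2.064 J / 0.00055 W = 3800 s.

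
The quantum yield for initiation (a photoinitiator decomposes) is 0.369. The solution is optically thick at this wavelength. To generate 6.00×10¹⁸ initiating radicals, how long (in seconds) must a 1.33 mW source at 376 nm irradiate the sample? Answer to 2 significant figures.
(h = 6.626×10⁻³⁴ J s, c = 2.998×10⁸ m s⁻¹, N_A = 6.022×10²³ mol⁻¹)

t ≈ 6500 s

Product: 6.00×10¹⁸ / 6.022×10²³ = 9.963×10⁻⁶ mol.
Photons that must be absorbed: 9.963×10⁻⁶ / 0.369 = 2.700×10⁻⁵ mol.
Photon energy: hc/λ = 5.283×10⁻¹⁹ J; per mole, 3.181×10⁵ J mol⁻¹.
Energy required: 2.700×10⁻⁵ × 3.181×10⁵ = 8.589 J.
Time: 8.589 J / 0.00133 W = 6500 s.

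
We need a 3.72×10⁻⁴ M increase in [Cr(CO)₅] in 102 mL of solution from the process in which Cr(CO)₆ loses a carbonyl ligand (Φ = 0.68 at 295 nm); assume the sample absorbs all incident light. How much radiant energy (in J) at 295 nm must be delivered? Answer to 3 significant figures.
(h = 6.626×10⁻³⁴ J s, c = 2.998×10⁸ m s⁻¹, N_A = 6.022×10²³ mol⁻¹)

22.6 J

Product: (3.72×10⁻⁴ M)(0.102 L) = 3.794×10⁻⁵ mol.
Photons that must be absorbed: 3.794×10⁻⁵ / 0.68 = 5.579×10⁻⁵ mol.
Photon energy: hc/λ = 6.734×10⁻¹⁹ J; per mole, 4.055×10⁵ J mol⁻¹.
Energy required: 5.579×10⁻⁵ × 4.055×10⁵ = 22.6 J.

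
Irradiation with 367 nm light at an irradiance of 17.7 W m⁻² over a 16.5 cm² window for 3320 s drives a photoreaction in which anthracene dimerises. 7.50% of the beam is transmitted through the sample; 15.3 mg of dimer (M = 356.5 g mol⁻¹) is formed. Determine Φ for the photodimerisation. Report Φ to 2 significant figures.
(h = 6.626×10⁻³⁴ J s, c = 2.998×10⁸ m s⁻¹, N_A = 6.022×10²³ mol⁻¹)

Product: 15.3 mg / 356.5 g mol⁻¹ = 4.292×10⁻⁵ mol.
Photon energy at 367 nm: hc/λ = (6.626×10⁻³⁴)(2.998×10⁸)/(367×10⁻⁹) = 5.413×10⁻¹⁹ J.
Energy delivered: (17.7 W m⁻²)(16.5×10⁻⁴ m²)(3320 s) = 96.96 J.
Photons incident: 96.96 / 5.413×10⁻¹⁹ = 1.791×10²⁰, i.e. 1.791×10²⁰/6.022×10²³ = 2.974×10⁻⁴ mol.
Fraction absorbed: 1 − 7.50/100 = 0.9250.
Photons absorbed: 0.9250 × 2.974×10⁻⁴ = 2.751×10⁻⁴ mol.
Φ = 4.292×10⁻⁵ mol / 2.751×10⁻⁴ mol photons = 0.16.

Φ = 0.16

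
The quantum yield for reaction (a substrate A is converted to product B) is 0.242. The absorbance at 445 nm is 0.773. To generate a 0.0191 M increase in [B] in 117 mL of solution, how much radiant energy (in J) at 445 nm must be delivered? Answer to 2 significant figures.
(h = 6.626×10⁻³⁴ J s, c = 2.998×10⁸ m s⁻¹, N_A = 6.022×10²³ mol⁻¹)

3000 J

Product: (0.0191 M)(0.117 L) = 0.002235 mol.
Photons that must be absorbed: 0.002235 / 0.242 = 0.009236 mol.
Fraction absorbed: 1 − 10^(−0.773) = 0.8313.
Incident photons needed: 0.009236 / 0.8313 = 0.01111 mol.
Photon energy: hc/λ = 4.464×10⁻¹⁹ J; per mole, 2.688×10⁵ J mol⁻¹.
Energy required: 0.01111 × 2.688×10⁵ = 3000 J.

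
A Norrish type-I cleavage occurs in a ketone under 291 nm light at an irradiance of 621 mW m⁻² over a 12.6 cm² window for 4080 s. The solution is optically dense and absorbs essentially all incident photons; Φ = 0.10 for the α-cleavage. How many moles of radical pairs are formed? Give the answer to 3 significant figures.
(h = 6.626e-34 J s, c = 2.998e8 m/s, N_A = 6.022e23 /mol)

7.77e-7 mol

Photon energy at 291 nm: hc/λ = (6.626e-34)(2.998e8)/(291e-9) = 6.826e-19 J.
Energy delivered: (621 mW m⁻²)(12.6e-4 m²)(4080 s) = 3.192 J.
Photons incident: 3.192 / 6.826e-19 = 4.676e18, i.e. 4.676e18/6.022e23 = 7.765e-6 mol.
Product: Φ × n_abs = 0.10 × 7.765e-6 = 7.765e-7 mol.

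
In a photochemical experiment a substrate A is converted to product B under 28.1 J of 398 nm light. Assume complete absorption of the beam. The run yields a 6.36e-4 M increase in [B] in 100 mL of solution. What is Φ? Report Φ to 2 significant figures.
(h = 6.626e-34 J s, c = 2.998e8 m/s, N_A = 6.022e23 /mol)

Product: (6.36e-4 M)(0.1 L) = 6.360e-5 mol.
Photon energy at 398 nm: hc/λ = (6.626e-34)(2.998e8)/(398e-9) = 4.991e-19 J.
Photons incident: 28.1 / 4.991e-19 = 5.630e19, i.e. 5.630e19/6.022e23 = 9.349e-5 mol.
Φ = 6.360e-5 mol / 9.349e-5 mol photons = 0.68.

Φ = 0.68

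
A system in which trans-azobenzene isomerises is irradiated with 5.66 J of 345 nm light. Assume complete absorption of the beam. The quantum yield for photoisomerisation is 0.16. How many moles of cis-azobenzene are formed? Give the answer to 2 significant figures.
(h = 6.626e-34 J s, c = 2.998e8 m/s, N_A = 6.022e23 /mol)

2.6e-6 mol

Photon energy at 345 nm: hc/λ = (6.626e-34)(2.998e8)/(345e-9) = 5.758e-19 J.
Photons incident: 5.66 / 5.758e-19 = 9.830e18, i.e. 9.830e18/6.022e23 = 1.632e-5 mol.
Product: Φ × n_abs = 0.16 × 1.632e-5 = 2.611e-6 mol.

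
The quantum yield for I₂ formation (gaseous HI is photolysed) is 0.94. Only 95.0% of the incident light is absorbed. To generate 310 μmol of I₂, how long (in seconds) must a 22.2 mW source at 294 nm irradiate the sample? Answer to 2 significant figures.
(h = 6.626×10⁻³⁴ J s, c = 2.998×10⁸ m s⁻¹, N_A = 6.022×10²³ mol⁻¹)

Product: 310 μmol = 3.10×10⁻⁴ mol.
Photons that must be absorbed: 3.10×10⁻⁴ / 0.94 = 3.298×10⁻⁴ mol.
Incident photons needed: 3.298×10⁻⁴ / 0.950 = 3.472×10⁻⁴ mol.
Photon energy: hc/λ = 6.757×10⁻¹⁹ J; per mole, 4.069×10⁵ J mol⁻¹.
Energy required: 3.472×10⁻⁴ × 4.069×10⁵ = 141.3 J.
Time: 141.3 J / 0.0222 W = 6400 s.

t ≈ 6400 s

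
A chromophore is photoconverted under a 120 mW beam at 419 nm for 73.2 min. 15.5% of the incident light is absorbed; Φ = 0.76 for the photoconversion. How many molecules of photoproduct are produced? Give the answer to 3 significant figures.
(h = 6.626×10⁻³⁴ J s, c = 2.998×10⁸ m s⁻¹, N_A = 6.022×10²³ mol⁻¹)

Photon energy at 419 nm: hc/λ = (6.626×10⁻³⁴)(2.998×10⁸)/(419×10⁻⁹) = 4.741×10⁻¹⁹ J.
Energy delivered: (120 mW)(4392 s) = 527.0 J.
Photons incident: 527.0 / 4.741×10⁻¹⁹ = 1.112×10²¹, i.e. 1.112×10²¹/6.022×10²³ = 0.001847 mol.
Photons absorbed: 0.155 × 0.001847 = 2.863×10⁻⁴ mol.
Product: Φ × n_abs = 0.76 × 2.863×10⁻⁴ = 2.176×10⁻⁴ mol.
As a count: 2.176×10⁻⁴ × 6.022×10²³ = 1.31×10²⁰.

1.31×10²⁰ molecules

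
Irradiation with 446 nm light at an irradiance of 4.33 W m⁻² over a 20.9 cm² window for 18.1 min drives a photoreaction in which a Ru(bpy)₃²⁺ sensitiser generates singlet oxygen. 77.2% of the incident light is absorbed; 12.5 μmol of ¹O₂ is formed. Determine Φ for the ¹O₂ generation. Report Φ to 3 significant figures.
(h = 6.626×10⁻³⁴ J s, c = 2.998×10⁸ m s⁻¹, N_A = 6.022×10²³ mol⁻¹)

Product: 12.5 μmol = 1.25×10⁻⁵ mol.
Photon energy at 446 nm: hc/λ = (6.626×10⁻³⁴)(2.998×10⁸)/(446×10⁻⁹) = 4.454×10⁻¹⁹ J.
Energy delivered: (4.33 W m⁻²)(20.9×10⁻⁴ m²)(1086 s) = 9.828 J.
Photons incident: 9.828 / 4.454×10⁻¹⁹ = 2.207×10¹⁹, i.e. 2.207×10¹⁹/6.022×10²³ = 3.665×10⁻⁵ mol.
Photons absorbed: 0.772 × 3.665×10⁻⁵ = 2.829×10⁻⁵ mol.
Φ = 1.25×10⁻⁵ mol / 2.829×10⁻⁵ mol photons = 0.442.

Φ = 0.442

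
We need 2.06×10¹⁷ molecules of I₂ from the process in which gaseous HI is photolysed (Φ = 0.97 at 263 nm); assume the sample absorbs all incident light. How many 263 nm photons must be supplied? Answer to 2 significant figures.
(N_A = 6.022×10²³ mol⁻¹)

Product: 2.06×10¹⁷ / 6.022×10²³ = 3.421×10⁻⁷ mol.
Photons that must be absorbed: 3.421×10⁻⁷ / 0.97 = 3.527×10⁻⁷ mol.
Photon count: 3.527×10⁻⁷ × 6.022×10²³ = 2.1×10¹⁷.

2.1×10¹⁷ photons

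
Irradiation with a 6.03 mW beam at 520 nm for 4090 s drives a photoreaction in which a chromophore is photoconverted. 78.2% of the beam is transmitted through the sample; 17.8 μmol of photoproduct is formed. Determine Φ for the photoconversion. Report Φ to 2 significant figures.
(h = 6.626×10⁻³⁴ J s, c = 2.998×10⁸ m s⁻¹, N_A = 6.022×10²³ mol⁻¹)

Φ = 0.76

Product: 17.8 μmol = 1.78×10⁻⁵ mol.
Photon energy at 520 nm: hc/λ = (6.626×10⁻³⁴)(2.998×10⁸)/(520×10⁻⁹) = 3.820×10⁻¹⁹ J.
Energy delivered: (6.03 mW)(4090 s) = 24.66 J.
Photons incident: 24.66 / 3.820×10⁻¹⁹ = 6.455×10¹⁹, i.e. 6.455×10¹⁹/6.022×10²³ = 1.072×10⁻⁴ mol.
Fraction absorbed: 1 − 78.2/100 = 0.2180.
Photons absorbed: 0.2180 × 1.072×10⁻⁴ = 2.337×10⁻⁵ mol.
Φ = 1.78×10⁻⁵ mol / 2.337×10⁻⁵ mol photons = 0.76.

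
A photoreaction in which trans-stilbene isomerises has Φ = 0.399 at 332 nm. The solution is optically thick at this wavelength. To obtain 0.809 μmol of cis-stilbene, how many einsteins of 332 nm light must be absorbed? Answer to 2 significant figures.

2.0×10⁻⁶ einstein

Product: 0.809 μmol = 8.09×10⁻⁷ mol.
Photons that must be absorbed: 8.09×10⁻⁷ / 0.399 = 2.028×10⁻⁶ mol.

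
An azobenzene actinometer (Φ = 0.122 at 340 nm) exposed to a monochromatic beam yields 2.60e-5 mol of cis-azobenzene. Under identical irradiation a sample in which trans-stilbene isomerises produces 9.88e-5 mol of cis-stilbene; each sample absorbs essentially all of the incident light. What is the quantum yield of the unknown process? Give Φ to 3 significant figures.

Photons absorbed by the actinometer: 2.60e-5 / 0.122 = 2.131e-4 mol.
Φ(unknown) = 9.88e-5 / 2.131e-4 = 0.464.

Φ = 0.464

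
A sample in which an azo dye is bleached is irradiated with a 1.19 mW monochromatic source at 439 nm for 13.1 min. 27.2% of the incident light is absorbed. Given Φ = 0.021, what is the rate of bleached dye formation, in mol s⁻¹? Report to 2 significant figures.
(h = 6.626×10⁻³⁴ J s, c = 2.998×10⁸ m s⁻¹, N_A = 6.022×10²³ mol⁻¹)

2.5×10⁻¹¹ mol s⁻¹

Photon energy at 439 nm: hc/λ = (6.626×10⁻³⁴)(2.998×10⁸)/(439×10⁻⁹) = 4.525×10⁻¹⁹ J.
Energy delivered: (1.19 mW)(786 s) = 0.9353 J.
Photons incident: 0.9353 / 4.525×10⁻¹⁹ = 2.067×10¹⁸, i.e. 2.067×10¹⁸/6.022×10²³ = 3.432×10⁻⁶ mol.
Photons absorbed: 0.272 × 3.432×10⁻⁶ = 9.335×10⁻⁷ mol.
Product formed: 0.021 × 9.335×10⁻⁷ = 1.960×10⁻⁸ mol.
Rate: 1.960×10⁻⁸ / 786 s = 2.5×10⁻¹¹ mol s⁻¹.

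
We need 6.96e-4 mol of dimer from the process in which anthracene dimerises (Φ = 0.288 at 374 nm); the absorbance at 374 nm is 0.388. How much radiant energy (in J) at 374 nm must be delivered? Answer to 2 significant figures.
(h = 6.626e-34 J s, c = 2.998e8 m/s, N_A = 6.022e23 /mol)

Photons that must be absorbed: 6.96e-4 / 0.288 = 0.002417 mol.
Fraction absorbed: 1 − 10^(−0.388) = 0.5907.
Incident photons needed: 0.002417 / 0.5907 = 0.004092 mol.
Photon energy: hc/λ = 5.311e-19 J; per mole, 3.198e5 J mol⁻¹.
Energy required: 0.004092 × 3.198e5 = 1300 J.

1300 J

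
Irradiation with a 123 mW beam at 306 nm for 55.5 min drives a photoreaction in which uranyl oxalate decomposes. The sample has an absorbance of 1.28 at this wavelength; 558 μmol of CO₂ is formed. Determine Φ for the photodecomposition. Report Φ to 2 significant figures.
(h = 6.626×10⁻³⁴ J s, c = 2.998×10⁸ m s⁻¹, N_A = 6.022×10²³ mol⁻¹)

Product: 558 μmol = 5.58×10⁻⁴ mol.
Photon energy at 306 nm: hc/λ = (6.626×10⁻³⁴)(2.998×10⁸)/(306×10⁻⁹) = 6.492×10⁻¹⁹ J.
Energy delivered: (123 mW)(3330 s) = 409.6 J.
Photons incident: 409.6 / 6.492×10⁻¹⁹ = 6.309×10²⁰, i.e. 6.309×10²⁰/6.022×10²³ = 0.001048 mol.
Fraction absorbed: 1 − 10^(−1.28) = 0.9475.
Photons absorbed: 0.9475 × 0.001048 = 9.930×10⁻⁴ mol.
Φ = 5.58×10⁻⁴ mol / 9.930×10⁻⁴ mol photons = 0.56.

Φ = 0.56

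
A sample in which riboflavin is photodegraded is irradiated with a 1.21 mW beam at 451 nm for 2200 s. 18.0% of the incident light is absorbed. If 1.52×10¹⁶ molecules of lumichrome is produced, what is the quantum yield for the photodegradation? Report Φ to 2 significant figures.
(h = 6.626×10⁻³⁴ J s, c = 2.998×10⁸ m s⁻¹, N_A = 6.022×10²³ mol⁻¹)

Φ = 0.014

Product: 1.52×10¹⁶ / 6.022×10²³ = 2.524×10⁻⁸ mol.
Photon energy at 451 nm: hc/λ = (6.626×10⁻³⁴)(2.998×10⁸)/(451×10⁻⁹) = 4.405×10⁻¹⁹ J.
Energy delivered: (1.21 mW)(2200 s) = 2.662 J.
Photons incident: 2.662 / 4.405×10⁻¹⁹ = 6.043×10¹⁸, i.e. 6.043×10¹⁸/6.022×10²³ = 1.003×10⁻⁵ mol.
Photons absorbed: 0.180 × 1.003×10⁻⁵ = 1.805×10⁻⁶ mol.
Φ = 2.524×10⁻⁸ mol / 1.805×10⁻⁶ mol photons = 0.014.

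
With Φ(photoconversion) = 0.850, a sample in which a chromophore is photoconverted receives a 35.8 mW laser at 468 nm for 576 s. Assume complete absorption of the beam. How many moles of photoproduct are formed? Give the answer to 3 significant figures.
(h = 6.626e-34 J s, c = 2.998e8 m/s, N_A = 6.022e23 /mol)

6.86e-5 mol

Photon energy at 468 nm: hc/λ = (6.626e-34)(2.998e8)/(468e-9) = 4.245e-19 J.
Energy delivered: (35.8 mW)(576 s) = 20.62 J.
Photons incident: 20.62 / 4.245e-19 = 4.857e19, i.e. 4.857e19/6.022e23 = 8.065e-5 mol.
Product: Φ × n_abs = 0.850 × 8.065e-5 = 6.855e-5 mol.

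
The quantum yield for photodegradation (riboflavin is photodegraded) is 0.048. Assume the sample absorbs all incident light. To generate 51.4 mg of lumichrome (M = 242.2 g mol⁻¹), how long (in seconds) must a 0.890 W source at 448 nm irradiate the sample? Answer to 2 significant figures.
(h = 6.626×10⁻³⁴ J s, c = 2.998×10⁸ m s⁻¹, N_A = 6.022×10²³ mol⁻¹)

Product: 51.4 mg / 242.2 g mol⁻¹ = 2.122×10⁻⁴ mol.
Photons that must be absorbed: 2.122×10⁻⁴ / 0.048 = 0.004421 mol.
Photon energy: hc/λ = 4.434×10⁻¹⁹ J; per mole, 2.670×10⁵ J mol⁻¹.
Energy required: 0.004421 × 2.670×10⁵ = 1180 J.
Time: 1180 J / 0.89 W = 1300 s.

t ≈ 1300 s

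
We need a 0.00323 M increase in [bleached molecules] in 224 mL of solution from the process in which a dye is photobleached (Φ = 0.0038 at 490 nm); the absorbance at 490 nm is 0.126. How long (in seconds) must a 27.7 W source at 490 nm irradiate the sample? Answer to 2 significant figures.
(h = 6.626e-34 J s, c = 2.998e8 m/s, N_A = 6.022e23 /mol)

Product: (0.00323 M)(0.224 L) = 7.235e-4 mol.
Photons that must be absorbed: 7.235e-4 / 0.0038 = 0.1904 mol.
Fraction absorbed: 1 − 10^(−0.126) = 0.2518.
Incident photons needed: 0.1904 / 0.2518 = 0.7562 mol.
Photon energy: hc/λ = 4.054e-19 J; per mole, 2.441e5 J mol⁻¹.
Energy required: 0.7562 × 2.441e5 = 1.846e5 J.
Time: 1.846e5 J / 27.7 W = 6700 s.

t ≈ 6700 s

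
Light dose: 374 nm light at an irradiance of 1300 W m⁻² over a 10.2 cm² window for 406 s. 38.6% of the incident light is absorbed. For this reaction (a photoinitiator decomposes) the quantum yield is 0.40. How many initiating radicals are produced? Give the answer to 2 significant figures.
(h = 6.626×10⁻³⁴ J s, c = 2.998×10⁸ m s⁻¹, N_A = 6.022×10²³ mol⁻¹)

Photon energy at 374 nm: hc/λ = (6.626×10⁻³⁴)(2.998×10⁸)/(374×10⁻⁹) = 5.311×10⁻¹⁹ J.
Energy delivered: (1300 W m⁻²)(10.2×10⁻⁴ m²)(406 s) = 538.4 J.
Photons incident: 538.4 / 5.311×10⁻¹⁹ = 1.014×10²¹, i.e. 1.014×10²¹/6.022×10²³ = 0.001684 mol.
Photons absorbed: 0.386 × 0.001684 = 6.500×10⁻⁴ mol.
Product: Φ × n_abs = 0.40 × 6.500×10⁻⁴ = 2.600×10⁻⁴ mol.
As a count: 2.600×10⁻⁴ × 6.022×10²³ = 1.6×10²⁰.

1.6×10²⁰ initiating radicals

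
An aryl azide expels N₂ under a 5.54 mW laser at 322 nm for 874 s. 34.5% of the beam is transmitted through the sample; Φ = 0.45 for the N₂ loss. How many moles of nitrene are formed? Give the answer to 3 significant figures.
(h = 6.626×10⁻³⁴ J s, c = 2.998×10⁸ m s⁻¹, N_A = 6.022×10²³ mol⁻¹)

Photon energy at 322 nm: hc/λ = (6.626×10⁻³⁴)(2.998×10⁸)/(322×10⁻⁹) = 6.169×10⁻¹⁹ J.
Energy delivered: (5.54 mW)(874 s) = 4.842 J.
Photons incident: 4.842 / 6.169×10⁻¹⁹ = 7.849×10¹⁸, i.e. 7.849×10¹⁸/6.022×10²³ = 1.303×10⁻⁵ mol.
Fraction absorbed: 1 − 34.5/100 = 0.6550.
Photons absorbed: 0.6550 × 1.303×10⁻⁵ = 8.535×10⁻⁶ mol.
Product: Φ × n_abs = 0.45 × 8.535×10⁻⁶ = 3.841×10⁻⁶ mol.

3.84×10⁻⁶ mol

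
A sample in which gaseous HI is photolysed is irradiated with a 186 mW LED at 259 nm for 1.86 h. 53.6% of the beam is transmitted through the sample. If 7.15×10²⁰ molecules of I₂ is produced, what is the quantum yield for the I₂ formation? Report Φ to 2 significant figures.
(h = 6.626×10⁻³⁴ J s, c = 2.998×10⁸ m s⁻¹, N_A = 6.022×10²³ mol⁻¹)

Φ = 0.95

Product: 7.15×10²⁰ / 6.022×10²³ = 0.001187 mol.
Photon energy at 259 nm: hc/λ = (6.626×10⁻³⁴)(2.998×10⁸)/(259×10⁻⁹) = 7.670×10⁻¹⁹ J.
Energy delivered: (186 mW)(6696 s) = 1245 J.
Photons incident: 1245 / 7.670×10⁻¹⁹ = 1.623×10²¹, i.e. 1.623×10²¹/6.022×10²³ = 0.002695 mol.
Fraction absorbed: 1 − 53.6/100 = 0.4640.
Photons absorbed: 0.4640 × 0.002695 = 0.001250 mol.
Φ = 0.001187 mol / 0.001250 mol photons = 0.95.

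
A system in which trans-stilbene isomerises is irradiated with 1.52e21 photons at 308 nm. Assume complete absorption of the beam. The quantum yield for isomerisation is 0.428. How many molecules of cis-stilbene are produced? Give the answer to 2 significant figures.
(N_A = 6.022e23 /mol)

6.5e20 molecules

Moles of photons: 1.52e21 / 6.022e23 = 0.002524 mol.
Product: Φ × n_abs = 0.428 × 0.002524 = 0.001080 mol.
As a count: 0.001080 × 6.022e23 = 6.5e20.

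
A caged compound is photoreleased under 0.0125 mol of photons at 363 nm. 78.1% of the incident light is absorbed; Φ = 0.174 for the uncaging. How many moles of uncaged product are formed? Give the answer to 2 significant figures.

Photons absorbed: 0.781 × 0.0125 = 0.009763 mol.
Product: Φ × n_abs = 0.174 × 0.009763 = 0.001699 mol.

0.0017 mol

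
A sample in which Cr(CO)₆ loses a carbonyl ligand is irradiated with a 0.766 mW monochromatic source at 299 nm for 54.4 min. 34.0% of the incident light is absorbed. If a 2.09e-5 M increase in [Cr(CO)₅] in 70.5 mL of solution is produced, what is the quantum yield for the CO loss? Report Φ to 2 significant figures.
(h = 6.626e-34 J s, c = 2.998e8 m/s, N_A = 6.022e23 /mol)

Φ = 0.69

Product: (2.09e-5 M)(0.0705 L) = 1.473e-6 mol.
Photon energy at 299 nm: hc/λ = (6.626e-34)(2.998e8)/(299e-9) = 6.644e-19 J.
Energy delivered: (0.766 mW)(3264 s) = 2.500 J.
Photons incident: 2.500 / 6.644e-19 = 3.763e18, i.e. 3.763e18/6.022e23 = 6.249e-6 mol.
Photons absorbed: 0.340 × 6.249e-6 = 2.125e-6 mol.
Φ = 1.473e-6 mol / 2.125e-6 mol photons = 0.69.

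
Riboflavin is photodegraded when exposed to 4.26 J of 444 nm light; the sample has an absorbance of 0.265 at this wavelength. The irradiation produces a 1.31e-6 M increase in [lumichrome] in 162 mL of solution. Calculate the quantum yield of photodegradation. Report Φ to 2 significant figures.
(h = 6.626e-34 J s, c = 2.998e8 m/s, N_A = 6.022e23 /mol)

Φ = 0.029

Product: (1.31e-6 M)(0.162 L) = 2.122e-7 mol.
Photon energy at 444 nm: hc/λ = (6.626e-34)(2.998e8)/(444e-9) = 4.474e-19 J.
Photons incident: 4.26 / 4.474e-19 = 9.522e18, i.e. 9.522e18/6.022e23 = 1.581e-5 mol.
Fraction absorbed: 1 − 10^(−0.265) = 0.4567.
Photons absorbed: 0.4567 × 1.581e-5 = 7.220e-6 mol.
Φ = 2.122e-7 mol / 7.220e-6 mol photons = 0.029.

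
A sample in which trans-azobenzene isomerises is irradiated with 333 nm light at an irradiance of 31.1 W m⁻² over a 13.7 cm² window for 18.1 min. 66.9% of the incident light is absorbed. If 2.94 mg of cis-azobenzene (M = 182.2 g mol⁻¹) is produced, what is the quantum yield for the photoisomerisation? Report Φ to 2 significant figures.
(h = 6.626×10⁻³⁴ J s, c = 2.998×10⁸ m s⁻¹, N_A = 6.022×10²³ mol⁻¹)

Product: 2.94 mg / 182.2 g mol⁻¹ = 1.614×10⁻⁵ mol.
Photon energy at 333 nm: hc/λ = (6.626×10⁻³⁴)(2.998×10⁸)/(333×10⁻⁹) = 5.965×10⁻¹⁹ J.
Energy delivered: (31.1 W m⁻²)(13.7×10⁻⁴ m²)(1086 s) = 46.27 J.
Photons incident: 46.27 / 5.965×10⁻¹⁹ = 7.757×10¹⁹, i.e. 7.757×10¹⁹/6.022×10²³ = 1.288×10⁻⁴ mol.
Photons absorbed: 0.669 × 1.288×10⁻⁴ = 8.617×10⁻⁵ mol.
Φ = 1.614×10⁻⁵ mol / 8.617×10⁻⁵ mol photons = 0.19.

Φ = 0.19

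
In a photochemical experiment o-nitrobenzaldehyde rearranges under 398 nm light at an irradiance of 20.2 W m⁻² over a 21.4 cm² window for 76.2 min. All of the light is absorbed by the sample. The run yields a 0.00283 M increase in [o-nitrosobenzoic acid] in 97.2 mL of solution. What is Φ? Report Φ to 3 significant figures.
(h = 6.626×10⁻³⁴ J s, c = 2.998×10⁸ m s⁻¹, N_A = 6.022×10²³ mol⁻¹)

Φ = 0.418

Product: (0.00283 M)(0.0972 L) = 2.751×10⁻⁴ mol.
Photon energy at 398 nm: hc/λ = (6.626×10⁻³⁴)(2.998×10⁸)/(398×10⁻⁹) = 4.991×10⁻¹⁹ J.
Energy delivered: (20.2 W m⁻²)(21.4×10⁻⁴ m²)(4572 s) = 197.6 J.
Photons incident: 197.6 / 4.991×10⁻¹⁹ = 3.959×10²⁰, i.e. 3.959×10²⁰/6.022×10²³ = 6.574×10⁻⁴ mol.
Φ = 2.751×10⁻⁴ mol / 6.574×10⁻⁴ mol photons = 0.418.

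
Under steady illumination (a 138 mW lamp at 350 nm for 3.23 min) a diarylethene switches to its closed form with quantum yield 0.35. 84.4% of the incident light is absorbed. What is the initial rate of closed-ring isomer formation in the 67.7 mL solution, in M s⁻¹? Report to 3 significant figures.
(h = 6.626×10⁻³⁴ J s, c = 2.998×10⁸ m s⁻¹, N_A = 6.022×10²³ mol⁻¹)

1.76×10⁻⁶ M s⁻¹

Photon energy at 350 nm: hc/λ = (6.626×10⁻³⁴)(2.998×10⁸)/(350×10⁻⁹) = 5.676×10⁻¹⁹ J.
Energy delivered: (138 mW)(193.8 s) = 26.74 J.
Photons incident: 26.74 / 5.676×10⁻¹⁹ = 4.711×10¹⁹, i.e. 4.711×10¹⁹/6.022×10²³ = 7.823×10⁻⁵ mol.
Photons absorbed: 0.844 × 7.823×10⁻⁵ = 6.603×10⁻⁵ mol.
Product formed: 0.35 × 6.603×10⁻⁵ = 2.311×10⁻⁵ mol.
Rate: 2.311×10⁻⁵ mol / (193.8 s × 0.0677 L) = 1.76×10⁻⁶ M s⁻¹.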